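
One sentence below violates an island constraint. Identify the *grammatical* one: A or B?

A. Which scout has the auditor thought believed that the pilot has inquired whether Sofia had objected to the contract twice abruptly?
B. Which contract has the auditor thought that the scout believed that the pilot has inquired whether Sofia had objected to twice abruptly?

A

In B, the wh-phrase is extracted from inside a wh-island (introduced by "whether"), which blocks movement.
In A, the extraction path crosses only that-complement boundaries, which are transparent.
So A is grammatical.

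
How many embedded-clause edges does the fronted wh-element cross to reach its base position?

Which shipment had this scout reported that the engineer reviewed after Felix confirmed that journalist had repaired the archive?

"which shipment" is extracted from the object of "reviewed".
Boundaries crossed, outermost first: [that] — 1 in total.

1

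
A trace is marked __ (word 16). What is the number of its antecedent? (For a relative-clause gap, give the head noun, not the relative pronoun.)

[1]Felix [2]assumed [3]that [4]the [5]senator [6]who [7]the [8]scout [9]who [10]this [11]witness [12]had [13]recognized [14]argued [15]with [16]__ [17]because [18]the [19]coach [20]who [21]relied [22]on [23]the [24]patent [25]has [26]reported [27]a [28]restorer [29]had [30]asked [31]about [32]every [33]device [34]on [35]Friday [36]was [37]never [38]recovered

5

The gap at 16 is the prepositional object of "argued", inside a relative clause.
The relative pronoun is "who" (word 6); it is bound by the head noun immediately before it.
Its filler is the head noun "senator", at word 5.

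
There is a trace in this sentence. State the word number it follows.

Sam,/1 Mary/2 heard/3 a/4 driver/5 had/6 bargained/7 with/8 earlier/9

8

The displaced element is "Sam" (word 1).
It is linked across 1 clause boundary (Ø).
It functions as the object of the preposition "with" of "bargained", so the gap sits immediately after word 8 ("with").
Base order: Mary heard a driver had bargained with Sam earlier.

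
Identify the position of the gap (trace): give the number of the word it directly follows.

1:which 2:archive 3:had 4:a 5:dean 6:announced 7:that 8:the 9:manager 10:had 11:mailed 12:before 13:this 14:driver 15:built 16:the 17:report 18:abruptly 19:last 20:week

The displaced element is "which archive" (word 2).
It is linked across 1 clause boundary (that).
It functions as the direct object of "mailed", so the gap sits immediately after word 11 ("mailed").
Base order: A dean had announced that the manager had mailed which archive before this driver built the report abruptly last week.

11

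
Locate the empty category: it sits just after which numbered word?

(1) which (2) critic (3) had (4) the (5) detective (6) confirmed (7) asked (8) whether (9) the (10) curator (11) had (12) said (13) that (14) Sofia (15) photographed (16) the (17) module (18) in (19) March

6

The displaced element is "which critic" (word 2).
It is linked across 1 clause boundary (Ø).
It functions as the subject of "asked", so the gap sits immediately after word 6 ("confirmed").
Base order: The detective had confirmed that which critic asked whether the curator had said that Sofia photographed the module in March.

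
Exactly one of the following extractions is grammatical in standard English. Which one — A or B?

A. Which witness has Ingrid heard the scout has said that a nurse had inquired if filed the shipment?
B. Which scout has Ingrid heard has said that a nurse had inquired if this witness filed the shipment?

In A, the wh-phrase is extracted from inside a wh-island (introduced by "if"), which blocks movement.
In B, the extraction path crosses only that-complement boundaries, which are transparent.
So B is grammatical.

B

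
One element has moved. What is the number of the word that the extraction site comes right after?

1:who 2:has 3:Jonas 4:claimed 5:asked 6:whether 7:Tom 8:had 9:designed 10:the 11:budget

4

The displaced element is "who" (word 1).
It is linked across 1 clause boundary (Ø).
It functions as the subject of "asked", so the gap sits immediately after word 4 ("claimed").
Base order: Jonas has claimed who asked whether Tom had designed the budget.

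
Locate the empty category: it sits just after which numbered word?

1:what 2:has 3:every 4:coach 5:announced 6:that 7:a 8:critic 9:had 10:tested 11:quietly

10

The displaced element is "what" (word 1).
It is linked across 1 clause boundary (that).
It functions as the direct object of "tested", so the gap sits immediately after word 10 ("tested").
Base order: Every coach has announced that a critic had tested what quietly.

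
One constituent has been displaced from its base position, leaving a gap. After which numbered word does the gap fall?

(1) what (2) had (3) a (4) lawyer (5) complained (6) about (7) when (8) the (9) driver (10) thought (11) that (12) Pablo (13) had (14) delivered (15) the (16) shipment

The displaced element is "what" (word 1).
It functions as the object of the preposition "about" of "complained", so the gap sits immediately after word 6 ("about").
Base order: A lawyer had complained about what when the driver thought that Pablo had delivered the shipment.

6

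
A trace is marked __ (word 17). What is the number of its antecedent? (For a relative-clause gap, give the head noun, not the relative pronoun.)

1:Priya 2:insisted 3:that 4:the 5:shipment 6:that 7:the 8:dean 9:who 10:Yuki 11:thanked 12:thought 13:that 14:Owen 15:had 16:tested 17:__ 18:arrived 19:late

The gap at 17 is the object of "tested", inside a relative clause.
The relative pronoun is "that" (word 6); it is bound by the head noun immediately before it.
Its filler is the head noun "shipment", at word 5.

5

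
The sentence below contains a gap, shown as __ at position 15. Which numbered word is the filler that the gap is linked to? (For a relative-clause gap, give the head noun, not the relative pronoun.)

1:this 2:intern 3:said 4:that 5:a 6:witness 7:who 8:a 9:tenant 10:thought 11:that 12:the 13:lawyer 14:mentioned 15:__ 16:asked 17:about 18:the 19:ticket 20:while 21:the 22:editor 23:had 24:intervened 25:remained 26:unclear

The gap at 15 is the subject of "asked", inside a relative clause.
The relative pronoun is "who" (word 7); it is bound by the head noun immediately before it.
Its filler is the head noun "witness", at word 6.

6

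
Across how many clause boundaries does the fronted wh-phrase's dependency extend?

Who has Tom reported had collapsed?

1

"who" is extracted from the subject of "collapsed".
Boundaries crossed, outermost first: [Ø] — 1 in total.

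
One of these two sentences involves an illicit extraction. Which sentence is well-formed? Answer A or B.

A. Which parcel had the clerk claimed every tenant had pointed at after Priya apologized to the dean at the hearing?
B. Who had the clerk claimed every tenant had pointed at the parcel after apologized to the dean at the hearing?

A

In B, the wh-phrase is extracted from inside an adjunct island (introduced by "after"), which blocks movement.
In A, the extraction path crosses only that-complement boundaries, which are transparent.
So A is grammatical.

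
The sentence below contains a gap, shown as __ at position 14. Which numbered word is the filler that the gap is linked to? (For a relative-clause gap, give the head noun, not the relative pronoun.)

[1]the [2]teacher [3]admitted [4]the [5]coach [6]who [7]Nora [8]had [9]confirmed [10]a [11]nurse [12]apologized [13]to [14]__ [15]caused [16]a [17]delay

5

The gap at 14 is the prepositional object of "apologized", inside a relative clause.
The relative pronoun is "who" (word 6); it is bound by the head noun immediately before it.
Its filler is the head noun "coach", at word 5.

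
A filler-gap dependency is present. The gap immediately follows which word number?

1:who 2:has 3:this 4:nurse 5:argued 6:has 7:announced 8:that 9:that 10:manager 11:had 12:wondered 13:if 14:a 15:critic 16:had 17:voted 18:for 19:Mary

The displaced element is "who" (word 1).
It is linked across 1 clause boundary (Ø).
It functions as the subject of "announced", so the gap sits immediately after word 5 ("argued").
Base order: This nurse has argued that who has announced that that manager had wondered if a critic had voted for Mary.

5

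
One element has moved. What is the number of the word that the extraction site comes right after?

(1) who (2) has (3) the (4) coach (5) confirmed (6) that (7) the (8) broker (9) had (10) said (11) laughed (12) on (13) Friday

10

The displaced element is "who" (word 1).
It is linked across 2 clause boundaries (that → Ø).
It functions as the subject of "laughed", so the gap sits immediately after word 10 ("said").
Base order: The coach has confirmed that the broker had said that who laughed on Friday.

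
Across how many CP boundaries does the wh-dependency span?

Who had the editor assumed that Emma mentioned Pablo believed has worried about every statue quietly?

"who" is extracted from the subject of "worried".
Boundaries crossed, outermost first: [that], [Ø], [Ø] — 3 in total.

3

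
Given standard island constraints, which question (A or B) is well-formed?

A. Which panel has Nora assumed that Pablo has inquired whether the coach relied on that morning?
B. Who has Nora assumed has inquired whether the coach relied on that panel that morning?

In A, the wh-phrase is extracted from inside a wh-island (introduced by "whether"), which blocks movement.
In B, the extraction path crosses only that-complement boundaries, which are transparent.
So B is grammatical.

B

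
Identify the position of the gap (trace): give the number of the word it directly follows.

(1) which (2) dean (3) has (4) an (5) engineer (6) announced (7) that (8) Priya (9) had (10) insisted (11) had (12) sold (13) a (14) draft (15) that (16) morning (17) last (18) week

The displaced element is "which dean" (word 2).
It is linked across 2 clause boundaries (that → Ø).
It functions as the subject of "sold", so the gap sits immediately after word 10 ("insisted").
Base order: An engineer has announced that Priya had insisted that which dean had sold a draft that morning last week.

10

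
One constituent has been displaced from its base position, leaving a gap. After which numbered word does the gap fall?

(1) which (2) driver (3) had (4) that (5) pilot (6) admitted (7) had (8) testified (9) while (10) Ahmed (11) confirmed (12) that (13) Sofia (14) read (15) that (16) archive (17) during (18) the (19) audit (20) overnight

6

The displaced element is "which driver" (word 2).
It is linked across 1 clause boundary (Ø).
It functions as the subject of "testified", so the gap sits immediately after word 6 ("admitted").
Base order: That pilot had admitted that which driver had testified while Ahmed confirmed that Sofia read that archive during the audit overnight.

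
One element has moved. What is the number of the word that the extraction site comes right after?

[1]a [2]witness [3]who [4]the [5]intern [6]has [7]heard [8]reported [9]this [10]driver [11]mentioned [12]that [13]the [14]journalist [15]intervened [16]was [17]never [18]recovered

The displaced element is "a witness" (word 2).
It is linked across 1 clause boundary (Ø).
It functions as the subject of "reported", so the gap sits immediately after word 7 ("heard").
Base order: The intern has heard that a witness reported this driver mentioned that the journalist intervened.

7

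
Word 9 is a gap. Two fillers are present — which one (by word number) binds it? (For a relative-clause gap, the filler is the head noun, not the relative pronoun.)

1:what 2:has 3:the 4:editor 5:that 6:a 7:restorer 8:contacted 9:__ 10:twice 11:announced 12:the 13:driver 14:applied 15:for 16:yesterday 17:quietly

4

The marked gap is inside the relative clause, the direct object of "contacted".
Its filler is the head noun "editor" (via "that"), at word 4.
(The other dependency links word 1 to a gap after word 15.)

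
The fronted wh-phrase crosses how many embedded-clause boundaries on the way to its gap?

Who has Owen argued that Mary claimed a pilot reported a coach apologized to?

"who" is extracted from the PP object of "apologized".
Boundaries crossed, outermost first: [that], [Ø], [Ø] — 3 in total.

3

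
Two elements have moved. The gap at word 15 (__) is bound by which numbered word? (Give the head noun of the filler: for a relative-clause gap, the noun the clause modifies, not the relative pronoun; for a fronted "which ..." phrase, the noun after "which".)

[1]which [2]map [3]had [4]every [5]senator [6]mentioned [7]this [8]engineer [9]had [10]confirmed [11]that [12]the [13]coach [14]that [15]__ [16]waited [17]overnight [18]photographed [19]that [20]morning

The marked gap is inside the relative clause, the subject of "waited".
Its filler is the head noun "coach" (via "that"), at word 13.
(The other dependency links word 2 to a gap after word 18.)

13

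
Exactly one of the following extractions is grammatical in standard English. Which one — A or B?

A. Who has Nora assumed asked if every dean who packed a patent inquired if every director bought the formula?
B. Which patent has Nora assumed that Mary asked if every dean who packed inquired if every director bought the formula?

In B, the wh-phrase is extracted from inside a wh-island (introduced by "if"), which blocks movement.
In A, the extraction path crosses only that-complement boundaries, which are transparent.
So A is grammatical.

A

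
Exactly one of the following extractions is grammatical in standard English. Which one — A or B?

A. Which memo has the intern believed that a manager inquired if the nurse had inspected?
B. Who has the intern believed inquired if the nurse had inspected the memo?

In A, the wh-phrase is extracted from inside a wh-island (introduced by "if"), which blocks movement.
In B, the extraction path crosses only that-complement boundaries, which are transparent.
So B is grammatical.

B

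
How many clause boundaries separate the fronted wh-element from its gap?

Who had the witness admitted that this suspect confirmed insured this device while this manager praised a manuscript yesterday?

2

"who" is extracted from the subject of "insured".
Boundaries crossed, outermost first: [that], [Ø] — 2 in total.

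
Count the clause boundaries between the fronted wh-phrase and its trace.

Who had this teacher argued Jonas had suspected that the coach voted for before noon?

2

"who" is extracted from the PP object of "voted".
Boundaries crossed, outermost first: [Ø], [that] — 2 in total.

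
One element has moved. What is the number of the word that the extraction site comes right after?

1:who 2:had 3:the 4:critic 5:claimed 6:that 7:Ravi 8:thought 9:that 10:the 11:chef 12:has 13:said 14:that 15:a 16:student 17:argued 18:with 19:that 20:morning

The displaced element is "who" (word 1).
It is linked across 3 clause boundaries (that → that → that).
It functions as the object of the preposition "with" of "argued", so the gap sits immediately after word 18 ("with").
Base order: The critic had claimed that Ravi thought that the chef has said that a student argued with who that morning.

18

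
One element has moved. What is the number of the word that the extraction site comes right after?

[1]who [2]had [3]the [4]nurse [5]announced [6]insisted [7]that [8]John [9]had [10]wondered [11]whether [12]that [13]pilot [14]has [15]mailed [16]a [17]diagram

5

The displaced element is "who" (word 1).
It is linked across 1 clause boundary (Ø).
It functions as the subject of "insisted", so the gap sits immediately after word 5 ("announced").
Base order: The nurse had announced who insisted that John had wondered whether that pilot has mailed a diagram.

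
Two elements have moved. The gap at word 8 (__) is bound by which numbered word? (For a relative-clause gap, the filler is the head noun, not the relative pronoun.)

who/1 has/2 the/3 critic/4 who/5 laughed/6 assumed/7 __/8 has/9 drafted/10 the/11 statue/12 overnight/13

1

The marked gap is the subject of "drafted".
Its filler is the fronted wh-phrase "who", at word 1.
(The other dependency links word 4 to a gap after word 5.)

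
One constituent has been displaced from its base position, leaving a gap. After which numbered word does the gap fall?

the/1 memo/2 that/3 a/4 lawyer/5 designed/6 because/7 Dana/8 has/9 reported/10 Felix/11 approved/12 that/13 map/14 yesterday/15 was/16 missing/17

6

The displaced element is "the memo" (word 2).
It functions as the direct object of "designed", so the gap sits immediately after word 6 ("designed").
Base order: A lawyer designed the memo because Dana has reported Felix approved that map yesterday.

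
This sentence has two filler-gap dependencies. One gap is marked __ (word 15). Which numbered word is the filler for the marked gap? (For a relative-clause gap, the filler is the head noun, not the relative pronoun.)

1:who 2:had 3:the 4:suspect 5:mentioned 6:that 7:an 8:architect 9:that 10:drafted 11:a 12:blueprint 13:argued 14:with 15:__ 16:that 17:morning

1

The marked gap is the object of the preposition "with" of "argued".
Its filler is the fronted wh-phrase "who", at word 1.
(The other dependency links word 8 to a gap after word 9.)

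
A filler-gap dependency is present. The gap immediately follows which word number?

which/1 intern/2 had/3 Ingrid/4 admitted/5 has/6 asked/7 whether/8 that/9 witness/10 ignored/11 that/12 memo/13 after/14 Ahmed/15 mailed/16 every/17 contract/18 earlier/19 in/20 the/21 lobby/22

The displaced element is "which intern" (word 2).
It is linked across 1 clause boundary (Ø).
It functions as the subject of "asked", so the gap sits immediately after word 5 ("admitted").
Base order: Ingrid had admitted which intern has asked whether that witness ignored that memo after Ahmed mailed every contract earlier in the lobby.

5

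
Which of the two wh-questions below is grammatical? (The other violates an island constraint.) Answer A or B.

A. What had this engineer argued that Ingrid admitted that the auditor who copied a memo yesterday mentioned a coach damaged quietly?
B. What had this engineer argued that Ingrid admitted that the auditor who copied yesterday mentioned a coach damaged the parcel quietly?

A

In B, the wh-phrase is extracted from inside a complex-NP island (relative clause) (introduced by "who"), which blocks movement.
In A, the extraction path crosses only that-complement boundaries, which are transparent.
So A is grammatical.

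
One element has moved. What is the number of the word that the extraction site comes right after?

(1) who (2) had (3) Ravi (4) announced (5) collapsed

4

The displaced element is "who" (word 1).
It is linked across 1 clause boundary (Ø).
It functions as the subject of "collapsed", so the gap sits immediately after word 4 ("announced").
Base order: Ravi had announced who collapsed.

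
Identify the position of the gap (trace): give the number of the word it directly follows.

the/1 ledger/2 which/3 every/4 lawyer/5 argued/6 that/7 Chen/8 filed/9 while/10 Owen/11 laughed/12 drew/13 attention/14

9

The displaced element is "the ledger" (word 2).
It is linked across 1 clause boundary (that).
It functions as the direct object of "filed", so the gap sits immediately after word 9 ("filed").
Base order: Every lawyer argued that Chen filed the ledger while Owen laughed.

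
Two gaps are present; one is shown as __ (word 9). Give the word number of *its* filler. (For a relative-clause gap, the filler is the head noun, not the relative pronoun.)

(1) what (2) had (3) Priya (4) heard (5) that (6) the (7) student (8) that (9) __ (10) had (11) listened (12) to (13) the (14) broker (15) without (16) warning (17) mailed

7

The marked gap is inside the relative clause, the subject of "listened".
Its filler is the head noun "student" (via "that"), at word 7.
(The other dependency links word 1 to a gap after word 17.)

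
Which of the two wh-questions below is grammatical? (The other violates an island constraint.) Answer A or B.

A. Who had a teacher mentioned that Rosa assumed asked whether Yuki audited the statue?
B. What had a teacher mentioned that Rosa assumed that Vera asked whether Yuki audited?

In B, the wh-phrase is extracted from inside a wh-island (introduced by "whether"), which blocks movement.
In A, the extraction path crosses only that-complement boundaries, which are transparent.
So A is grammatical.

A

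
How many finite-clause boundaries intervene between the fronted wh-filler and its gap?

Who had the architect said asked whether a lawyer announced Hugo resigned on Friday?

1

"who" is extracted from the subject of "asked".
Boundaries crossed, outermost first: [Ø] — 1 in total.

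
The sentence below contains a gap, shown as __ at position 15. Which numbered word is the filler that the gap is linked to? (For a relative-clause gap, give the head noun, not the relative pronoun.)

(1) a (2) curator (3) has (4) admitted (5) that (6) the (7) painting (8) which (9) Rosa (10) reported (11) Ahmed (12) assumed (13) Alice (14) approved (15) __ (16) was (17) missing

7

The gap at 15 is the object of "approved", inside a relative clause.
The relative pronoun is "which" (word 8); it is bound by the head noun immediately before it.
Its filler is the head noun "painting", at word 7.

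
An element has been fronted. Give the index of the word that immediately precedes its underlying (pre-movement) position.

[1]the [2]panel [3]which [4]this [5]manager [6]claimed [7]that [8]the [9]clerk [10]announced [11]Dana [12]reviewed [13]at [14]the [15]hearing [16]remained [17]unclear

12

The displaced element is "the panel" (word 2).
It is linked across 2 clause boundaries (that → Ø).
It functions as the direct object of "reviewed", so the gap sits immediately after word 12 ("reviewed").
Base order: This manager claimed that the clerk announced Dana reviewed the panel at the hearing.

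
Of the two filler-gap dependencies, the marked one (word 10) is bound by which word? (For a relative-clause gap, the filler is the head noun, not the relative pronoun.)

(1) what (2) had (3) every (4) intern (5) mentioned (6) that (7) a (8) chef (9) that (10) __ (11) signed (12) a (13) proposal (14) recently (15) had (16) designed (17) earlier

8

The marked gap is inside the relative clause, the subject of "signed".
Its filler is the head noun "chef" (via "that"), at word 8.
(The other dependency links word 1 to a gap after word 16.)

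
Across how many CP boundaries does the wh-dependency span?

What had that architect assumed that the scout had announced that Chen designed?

"what" is extracted from the object of "designed".
Boundaries crossed, outermost first: [that], [that] — 2 in total.

2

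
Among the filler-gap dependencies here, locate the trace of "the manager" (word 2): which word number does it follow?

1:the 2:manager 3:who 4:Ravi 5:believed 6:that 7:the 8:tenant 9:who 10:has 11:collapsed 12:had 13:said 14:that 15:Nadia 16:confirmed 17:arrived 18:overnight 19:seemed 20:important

The displaced element is "the manager" (word 2).
It is linked across 3 clause boundaries (that → that → Ø).
It functions as the subject of "arrived", so the gap sits immediately after word 16 ("confirmed").
Base order: Ravi believed that the tenant who has collapsed had said that Nadia confirmed the manager arrived overnight.

16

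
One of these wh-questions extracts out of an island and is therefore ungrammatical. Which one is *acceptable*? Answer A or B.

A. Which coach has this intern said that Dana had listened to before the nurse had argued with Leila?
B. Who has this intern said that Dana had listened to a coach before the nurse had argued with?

In B, the wh-phrase is extracted from inside an adjunct island (introduced by "before"), which blocks movement.
In A, the extraction path crosses only that-complement boundaries, which are transparent.
So A is grammatical.

A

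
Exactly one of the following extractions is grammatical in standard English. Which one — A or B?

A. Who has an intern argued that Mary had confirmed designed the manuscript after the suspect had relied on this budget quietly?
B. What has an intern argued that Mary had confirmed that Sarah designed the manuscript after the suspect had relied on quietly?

A

In B, the wh-phrase is extracted from inside an adjunct island (introduced by "after"), which blocks movement.
In A, the extraction path crosses only that-complement boundaries, which are transparent.
So A is grammatical.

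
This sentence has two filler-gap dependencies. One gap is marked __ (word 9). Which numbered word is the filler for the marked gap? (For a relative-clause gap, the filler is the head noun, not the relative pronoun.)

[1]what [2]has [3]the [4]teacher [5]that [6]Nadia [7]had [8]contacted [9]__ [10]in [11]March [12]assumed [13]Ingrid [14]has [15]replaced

The marked gap is inside the relative clause, the direct object of "contacted".
Its filler is the head noun "teacher" (via "that"), at word 4.
(The other dependency links word 1 to a gap after word 15.)

4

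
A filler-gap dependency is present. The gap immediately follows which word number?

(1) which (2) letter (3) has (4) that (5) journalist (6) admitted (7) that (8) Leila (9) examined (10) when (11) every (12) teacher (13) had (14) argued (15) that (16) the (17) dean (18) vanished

The displaced element is "which letter" (word 2).
It is linked across 1 clause boundary (that).
It functions as the direct object of "examined", so the gap sits immediately after word 9 ("examined").
Base order: That journalist has admitted that Leila examined which letter when every teacher had argued that the dean vanished.

9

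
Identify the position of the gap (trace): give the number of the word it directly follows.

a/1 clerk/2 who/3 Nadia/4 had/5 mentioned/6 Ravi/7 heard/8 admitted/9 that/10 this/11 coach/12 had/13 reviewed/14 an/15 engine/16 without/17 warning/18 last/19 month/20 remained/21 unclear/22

8

The displaced element is "a clerk" (word 2).
It is linked across 2 clause boundaries (Ø → Ø).
It functions as the subject of "admitted", so the gap sits immediately after word 8 ("heard").
Base order: Nadia had mentioned Ravi heard that a clerk admitted that this coach had reviewed an engine without warning last month.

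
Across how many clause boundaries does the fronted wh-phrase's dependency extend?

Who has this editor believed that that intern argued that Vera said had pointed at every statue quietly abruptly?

"who" is extracted from the subject of "pointed".
Boundaries crossed, outermost first: [that], [that], [Ø] — 3 in total.

3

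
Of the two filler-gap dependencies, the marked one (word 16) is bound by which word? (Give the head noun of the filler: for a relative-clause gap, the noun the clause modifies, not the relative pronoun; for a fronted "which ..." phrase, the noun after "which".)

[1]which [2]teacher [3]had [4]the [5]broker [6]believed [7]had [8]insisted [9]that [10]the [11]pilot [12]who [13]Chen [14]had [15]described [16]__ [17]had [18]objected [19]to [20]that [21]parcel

11

The marked gap is inside the relative clause, the direct object of "described".
Its filler is the head noun "pilot" (via "who"), at word 11.
(The other dependency links word 2 to a gap after word 6.)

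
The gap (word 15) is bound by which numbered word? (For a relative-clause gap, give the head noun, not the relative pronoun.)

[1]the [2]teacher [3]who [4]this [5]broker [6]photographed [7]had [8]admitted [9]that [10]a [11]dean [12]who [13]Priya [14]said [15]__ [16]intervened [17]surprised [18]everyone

11

The gap at 15 is the subject of "intervened", inside a relative clause.
The relative pronoun is "who" (word 12); it is bound by the head noun immediately before it.
Its filler is the head noun "dean", at word 11.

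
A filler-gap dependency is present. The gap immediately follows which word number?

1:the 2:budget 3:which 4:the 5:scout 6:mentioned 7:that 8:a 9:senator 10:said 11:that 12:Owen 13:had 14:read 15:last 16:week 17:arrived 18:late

14

The displaced element is "the budget" (word 2).
It is linked across 2 clause boundaries (that → that).
It functions as the direct object of "read", so the gap sits immediately after word 14 ("read").
Base order: The scout mentioned that a senator said that Owen had read the budget last week.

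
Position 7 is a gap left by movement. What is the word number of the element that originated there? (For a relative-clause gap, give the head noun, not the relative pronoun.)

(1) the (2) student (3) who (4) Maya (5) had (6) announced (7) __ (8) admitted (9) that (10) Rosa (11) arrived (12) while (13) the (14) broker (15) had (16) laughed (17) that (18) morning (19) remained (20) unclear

The gap at 7 is the subject of "admitted", inside a relative clause.
The relative pronoun is "who" (word 3); it is bound by the head noun immediately before it.
Its filler is the head noun "student", at word 2.

2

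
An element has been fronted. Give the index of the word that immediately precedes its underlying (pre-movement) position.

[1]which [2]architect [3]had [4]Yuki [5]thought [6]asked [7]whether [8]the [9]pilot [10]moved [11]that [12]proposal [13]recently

5

The displaced element is "which architect" (word 2).
It is linked across 1 clause boundary (Ø).
It functions as the subject of "asked", so the gap sits immediately after word 5 ("thought").
Base order: Yuki had thought which architect asked whether the pilot moved that proposal recently.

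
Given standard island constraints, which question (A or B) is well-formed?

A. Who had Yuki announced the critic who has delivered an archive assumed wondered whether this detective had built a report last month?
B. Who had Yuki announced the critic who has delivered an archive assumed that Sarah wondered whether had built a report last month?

A

In B, the wh-phrase is extracted from inside a wh-island (introduced by "whether"), which blocks movement.
In A, the extraction path crosses only that-complement boundaries, which are transparent.
So A is grammatical.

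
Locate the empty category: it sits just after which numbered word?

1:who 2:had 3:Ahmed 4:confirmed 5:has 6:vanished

The displaced element is "who" (word 1).
It is linked across 1 clause boundary (Ø).
It functions as the subject of "vanished", so the gap sits immediately after word 4 ("confirmed").
Base order: Ahmed had confirmed who has vanished.

4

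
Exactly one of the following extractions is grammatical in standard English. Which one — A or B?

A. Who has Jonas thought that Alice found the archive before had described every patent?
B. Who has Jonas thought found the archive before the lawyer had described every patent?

B

In A, the wh-phrase is extracted from inside an adjunct island (introduced by "before"), which blocks movement.
In B, the extraction path crosses only that-complement boundaries, which are transparent.
So B is grammatical.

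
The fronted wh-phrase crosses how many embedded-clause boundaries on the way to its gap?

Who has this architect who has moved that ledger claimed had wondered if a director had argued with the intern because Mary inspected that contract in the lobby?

"who" is extracted from the subject of "wondered".
Boundaries crossed, outermost first: [Ø] — 1 in total.

1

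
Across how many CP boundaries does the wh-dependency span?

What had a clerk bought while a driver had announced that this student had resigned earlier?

"what" originates inside the matrix clause — no clause boundary is crossed.

0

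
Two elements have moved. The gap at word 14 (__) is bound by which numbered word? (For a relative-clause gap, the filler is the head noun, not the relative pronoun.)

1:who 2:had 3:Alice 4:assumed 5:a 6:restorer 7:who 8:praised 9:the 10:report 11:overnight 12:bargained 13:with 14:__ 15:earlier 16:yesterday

1

The marked gap is the object of the preposition "with" of "bargained".
Its filler is the fronted wh-phrase "who", at word 1.
(The other dependency links word 6 to a gap after word 7.)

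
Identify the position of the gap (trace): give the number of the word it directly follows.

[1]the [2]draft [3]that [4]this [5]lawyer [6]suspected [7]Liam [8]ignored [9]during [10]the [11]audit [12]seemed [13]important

The displaced element is "the draft" (word 2).
It is linked across 1 clause boundary (Ø).
It functions as the direct object of "ignored", so the gap sits immediately after word 8 ("ignored").
Base order: This lawyer suspected Liam ignored the draft during the audit.

8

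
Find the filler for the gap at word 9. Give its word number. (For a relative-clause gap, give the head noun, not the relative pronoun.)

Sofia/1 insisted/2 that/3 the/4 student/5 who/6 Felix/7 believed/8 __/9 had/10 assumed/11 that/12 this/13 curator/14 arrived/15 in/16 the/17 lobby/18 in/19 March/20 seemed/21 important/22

The gap at 9 is the subject of "assumed", inside a relative clause.
The relative pronoun is "who" (word 6); it is bound by the head noun immediately before it.
Its filler is the head noun "student", at word 5.

5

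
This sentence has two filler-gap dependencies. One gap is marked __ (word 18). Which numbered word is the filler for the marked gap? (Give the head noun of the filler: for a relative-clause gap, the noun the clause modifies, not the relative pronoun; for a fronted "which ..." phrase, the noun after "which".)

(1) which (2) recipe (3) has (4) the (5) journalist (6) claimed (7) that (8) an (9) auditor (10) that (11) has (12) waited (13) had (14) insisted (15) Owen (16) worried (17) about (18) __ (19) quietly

2

The marked gap is the object of the preposition "about" of "worried".
Its filler is the fronted wh-phrase "which recipe", at word 2.
(The other dependency links word 9 to a gap after word 10.)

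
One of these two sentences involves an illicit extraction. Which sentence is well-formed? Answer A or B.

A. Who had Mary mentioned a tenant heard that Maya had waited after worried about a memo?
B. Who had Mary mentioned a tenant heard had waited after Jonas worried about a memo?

B

In A, the wh-phrase is extracted from inside an adjunct island (introduced by "after"), which blocks movement.
In B, the extraction path crosses only that-complement boundaries, which are transparent.
So B is grammatical.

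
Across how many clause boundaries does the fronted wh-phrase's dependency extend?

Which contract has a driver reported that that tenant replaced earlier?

1

"which contract" is extracted from the object of "replaced".
Boundaries crossed, outermost first: [that] — 1 in total.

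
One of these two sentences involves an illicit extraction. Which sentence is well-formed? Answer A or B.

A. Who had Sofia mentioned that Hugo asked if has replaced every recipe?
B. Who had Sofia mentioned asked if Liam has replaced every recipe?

B

In A, the wh-phrase is extracted from inside a wh-island (introduced by "if"), which blocks movement.
In B, the extraction path crosses only that-complement boundaries, which are transparent.
So B is grammatical.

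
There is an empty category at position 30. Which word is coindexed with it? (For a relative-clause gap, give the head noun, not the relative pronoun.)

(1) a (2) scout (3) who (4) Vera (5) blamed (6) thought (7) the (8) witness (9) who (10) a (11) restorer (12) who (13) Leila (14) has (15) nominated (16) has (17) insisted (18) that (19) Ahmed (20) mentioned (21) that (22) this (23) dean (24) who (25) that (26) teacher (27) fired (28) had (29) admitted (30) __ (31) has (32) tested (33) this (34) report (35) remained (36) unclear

8

The gap at 30 is the subject of "tested", inside a relative clause.
The relative pronoun is "who" (word 9); it is bound by the head noun immediately before it.
Its filler is the head noun "witness", at word 8.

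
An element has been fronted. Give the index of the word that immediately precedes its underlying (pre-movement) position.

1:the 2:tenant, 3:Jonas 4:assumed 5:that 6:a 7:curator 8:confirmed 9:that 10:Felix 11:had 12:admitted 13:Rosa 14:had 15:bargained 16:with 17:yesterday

The displaced element is "the tenant" (word 2).
It is linked across 3 clause boundaries (that → that → Ø).
It functions as the object of the preposition "with" of "bargained", so the gap sits immediately after word 16 ("with").
Base order: Jonas assumed that a curator confirmed that Felix had admitted Rosa had bargained with the tenant yesterday.

16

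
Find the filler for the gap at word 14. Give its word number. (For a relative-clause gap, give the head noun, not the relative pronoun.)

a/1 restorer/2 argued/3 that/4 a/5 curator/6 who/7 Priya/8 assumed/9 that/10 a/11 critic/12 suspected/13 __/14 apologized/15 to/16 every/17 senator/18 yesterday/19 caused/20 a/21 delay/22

The gap at 14 is the subject of "apologized", inside a relative clause.
The relative pronoun is "who" (word 7); it is bound by the head noun immediately before it.
Its filler is the head noun "curator", at word 6.

6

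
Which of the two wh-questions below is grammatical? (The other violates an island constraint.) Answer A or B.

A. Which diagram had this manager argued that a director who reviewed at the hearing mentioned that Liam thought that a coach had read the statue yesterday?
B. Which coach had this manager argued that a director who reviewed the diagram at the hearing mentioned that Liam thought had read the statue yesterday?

In A, the wh-phrase is extracted from inside a complex-NP island (relative clause) (introduced by "who"), which blocks movement.
In B, the extraction path crosses only that-complement boundaries, which are transparent.
So B is grammatical.

B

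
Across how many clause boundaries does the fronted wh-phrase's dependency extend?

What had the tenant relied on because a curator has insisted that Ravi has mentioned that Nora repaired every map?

"what" originates inside the matrix clause — no clause boundary is crossed.

0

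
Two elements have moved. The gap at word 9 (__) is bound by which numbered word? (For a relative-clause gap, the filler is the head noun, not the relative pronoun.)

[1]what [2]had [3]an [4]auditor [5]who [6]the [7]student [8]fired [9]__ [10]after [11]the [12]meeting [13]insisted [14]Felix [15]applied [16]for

4

The marked gap is inside the relative clause, the direct object of "fired".
Its filler is the head noun "auditor" (via "who"), at word 4.
(The other dependency links word 1 to a gap after word 16.)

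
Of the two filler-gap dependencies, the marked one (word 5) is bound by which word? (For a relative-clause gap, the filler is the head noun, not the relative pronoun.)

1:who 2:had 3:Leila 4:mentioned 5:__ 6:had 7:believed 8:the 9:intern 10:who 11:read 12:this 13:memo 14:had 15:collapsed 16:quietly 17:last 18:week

The marked gap is the subject of "believed".
Its filler is the fronted wh-phrase "who", at word 1.
(The other dependency links word 9 to a gap after word 10.)

1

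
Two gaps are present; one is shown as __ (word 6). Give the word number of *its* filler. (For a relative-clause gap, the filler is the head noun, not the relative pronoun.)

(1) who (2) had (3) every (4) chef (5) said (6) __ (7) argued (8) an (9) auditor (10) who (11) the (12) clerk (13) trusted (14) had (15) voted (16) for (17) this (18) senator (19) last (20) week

The marked gap is the subject of "argued".
Its filler is the fronted wh-phrase "who", at word 1.
(The other dependency links word 9 to a gap after word 13.)

1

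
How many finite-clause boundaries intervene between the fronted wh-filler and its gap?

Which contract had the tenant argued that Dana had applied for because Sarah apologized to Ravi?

"which contract" is extracted from the PP object of "applied".
Boundaries crossed, outermost first: [that] — 1 in total.

1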